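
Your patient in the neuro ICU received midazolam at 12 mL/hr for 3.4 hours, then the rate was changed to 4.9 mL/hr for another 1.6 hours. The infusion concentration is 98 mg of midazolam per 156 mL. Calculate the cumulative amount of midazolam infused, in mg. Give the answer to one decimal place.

Concentration = 98 mg ÷ 156 mL = 0.6282051 mg/mL
Stage 1: 12 mL/hr × 3.4 hr = 40.8 mL → 40.8 mL × 0.6282051 mg/mL = 25.63077 mg
Stage 2: 4.9 mL/hr × 1.6 hr = 7.84 mL → 7.84 mL × 0.6282051 mg/mL = 4.925128 mg
Total = 25.63077 + 4.925128 = 30.5559 mg

30.6 mg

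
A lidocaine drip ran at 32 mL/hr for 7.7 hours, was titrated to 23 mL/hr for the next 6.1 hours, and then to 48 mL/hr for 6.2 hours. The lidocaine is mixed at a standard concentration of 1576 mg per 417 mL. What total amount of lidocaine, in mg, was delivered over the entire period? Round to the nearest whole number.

Concentration = 1576 mg ÷ 417 mL = 3.779376 mg/mL
Stage 1: 32 mL/hr × 7.7 hr = 246.4 mL → 246.4 mL × 3.779376 mg/mL = 931.2384 mg
Stage 2: 23 mL/hr × 6.1 hr = 140.3 mL → 140.3 mL × 3.779376 mg/mL = 530.2465 mg
Stage 3: 48 mL/hr × 6.2 hr = 297.6 mL → 297.6 mL × 3.779376 mg/mL = 1124.742 mg
Total = 931.2384 + 530.2465 + 1124.742 = 2586.227 mg

2586 mg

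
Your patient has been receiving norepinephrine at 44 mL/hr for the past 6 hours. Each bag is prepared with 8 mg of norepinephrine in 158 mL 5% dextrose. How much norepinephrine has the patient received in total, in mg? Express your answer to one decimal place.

Concentration = 8 mg ÷ 158 mL = 0.05063291 mg/mL = 50.63291 mcg/mL
Drug rate = 44 mL/hr × 50.63291 mcg/mL = 2227.848 mcg/hr
Total = 2227.848 mcg/hr × 6 hr = 13367.09 mcg = 13.36709 mg

13.4 mg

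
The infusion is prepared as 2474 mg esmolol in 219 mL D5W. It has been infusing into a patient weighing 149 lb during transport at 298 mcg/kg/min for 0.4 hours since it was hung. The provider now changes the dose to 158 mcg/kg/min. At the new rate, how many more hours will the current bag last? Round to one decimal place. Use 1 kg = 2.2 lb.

3.1 hours

Initial rate:
Weight = 149 lb ÷ 2.2 lb/kg = 67.72727 kg
Dose = 298 mcg/kg/min × 67.72727 kg = 20182.73 mcg/min
20182.73 mcg/min × 60 min/hr = 1210964 mcg/hr
Concentration = 2474 mg ÷ 219 mL = 11.2968 mg/mL = 11296.8 mcg/mL
Rate = 1210964 mcg/hr ÷ 11296.8 mcg/mL = 107.1952 mL/hr
Volume infused so far = 107.1952 mL/hr × 0.4 hr = 42.8781 mL
Volume remaining = 219 − 42.8781 = 176.1219 mL
New rate:
Dose = 158 mcg/kg/min × 67.72727 kg = 10700.91 mcg/min
10700.91 mcg/min × 60 min/hr = 642054.5 mcg/hr
Rate = 642054.5 mcg/hr ÷ 11296.8 mcg/mL = 56.83506 mL/hr
Time remaining = 176.1219 mL ÷ 56.83506 mL/hr = 3.098825 hr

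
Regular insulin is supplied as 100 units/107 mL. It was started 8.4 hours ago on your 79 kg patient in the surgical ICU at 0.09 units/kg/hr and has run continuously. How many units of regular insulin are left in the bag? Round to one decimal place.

40.3 units

Dose = 0.09 units/kg/hr × 79 kg = 7.11 units/hr
Concentration = 100 units ÷ 107 mL = 0.9345794 units/mL
Rate = 7.11 units/hr ÷ 0.9345794 units/mL = 7.6077 mL/hr
Volume infused = 7.6077 mL/hr × 8.4 hr = 63.90468 mL
Volume remaining = 107 − 63.90468 = 43.09532 mL
Drug remaining = 43.09532 mL × 0.9345794 units/mL = 40.276 units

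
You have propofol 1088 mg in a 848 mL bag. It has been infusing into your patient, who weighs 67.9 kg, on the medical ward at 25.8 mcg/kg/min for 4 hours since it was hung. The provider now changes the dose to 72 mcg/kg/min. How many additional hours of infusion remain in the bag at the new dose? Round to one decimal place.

Initial rate:
Dose = 25.8 mcg/kg/min × 67.9 kg = 1751.82 mcg/min
1751.82 mcg/min × 60 min/hr = 105109.2 mcg/hr
Concentration = 1088 mg ÷ 848 mL = 1.283019 mg/mL = 1283.019 mcg/mL
Rate = 105109.2 mcg/hr ÷ 1283.019 mcg/mL = 81.92335 mL/hr
Volume infused so far = 81.92335 mL/hr × 4 hr = 327.6934 mL
Volume remaining = 848 − 327.6934 = 520.3066 mL
New rate:
Dose = 72 mcg/kg/min × 67.9 kg = 4888.8 mcg/min
4888.8 mcg/min × 60 min/hr = 293328 mcg/hr
Rate = 293328 mcg/hr ÷ 1283.019 mcg/mL = 228.6233 mL/hr
Time remaining = 520.3066 mL ÷ 228.6233 mL/hr = 2.275825 hr

2.3 hours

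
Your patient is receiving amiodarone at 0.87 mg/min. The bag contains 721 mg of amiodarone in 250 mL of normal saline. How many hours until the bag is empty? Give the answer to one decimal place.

0.87 mg/min × 60 min/hr = 52.2 mg/hr
Concentration = 721 mg ÷ 250 mL = 2.884 mg/mL
Rate = 52.2 mg/hr ÷ 2.884 mg/mL = 18.09986 mL/hr
Duration = 250 mL ÷ 18.09986 mL/hr = 13.81226 hr

13.8 hours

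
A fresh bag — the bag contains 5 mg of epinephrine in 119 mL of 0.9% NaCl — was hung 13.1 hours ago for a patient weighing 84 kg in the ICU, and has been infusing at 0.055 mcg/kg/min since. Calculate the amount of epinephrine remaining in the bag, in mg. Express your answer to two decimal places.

1.37 mg

Dose = 0.055 mcg/kg/min × 84 kg = 4.62 mcg/min
4.62 mcg/min × 60 min/hr = 277.2 mcg/hr
Concentration = 5 mg ÷ 119 mL = 0.04201681 mg/mL = 42.01681 mcg/mL
Rate = 277.2 mcg/hr ÷ 42.01681 mcg/mL = 6.59736 mL/hr
Volume infused = 6.59736 mL/hr × 13.1 hr = 86.42542 mL
Volume remaining = 119 − 86.42542 = 32.57458 mL
Drug remaining = 32.57458 mL × 42.01681 mcg/mL = 1368.68 mcg = 1.36868 mg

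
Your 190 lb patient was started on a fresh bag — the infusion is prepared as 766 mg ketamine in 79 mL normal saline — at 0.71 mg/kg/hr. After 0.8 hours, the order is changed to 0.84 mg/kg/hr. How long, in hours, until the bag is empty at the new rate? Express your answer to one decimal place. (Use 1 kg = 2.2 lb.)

Initial rate:
Weight = 190 lb ÷ 2.2 lb/kg = 86.36364 kg
Dose = 0.71 mg/kg/hr × 86.36364 kg = 61.31818 mg/hr
Concentration = 766 mg ÷ 79 mL = 9.696203 mg/mL
Rate = 61.31818 mg/hr ÷ 9.696203 mg/mL = 6.323938 mL/hr
Volume infused so far = 6.323938 mL/hr × 0.8 hr = 5.05915 mL
Volume remaining = 79 − 5.05915 = 73.94085 mL
New rate:
Dose = 0.84 mg/kg/hr × 86.36364 kg = 72.54545 mg/hr
Rate = 72.54545 mg/hr ÷ 9.696203 mg/mL = 7.481842 mL/hr
Time remaining = 73.94085 mL ÷ 7.481842 mL/hr = 9.882707 hr

9.9 hours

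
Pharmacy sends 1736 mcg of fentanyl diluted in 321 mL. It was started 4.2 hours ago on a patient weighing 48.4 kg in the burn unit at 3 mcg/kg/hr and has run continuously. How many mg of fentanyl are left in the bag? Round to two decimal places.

Dose = 3 mcg/kg/hr × 48.4 kg = 145.2 mcg/hr
Concentration = 1736 mcg ÷ 321 mL = 5.4081 mcg/mL
Rate = 145.2 mcg/hr ÷ 5.4081 mcg/mL = 26.84862 mL/hr
Volume infused = 26.84862 mL/hr × 4.2 hr = 112.7642 mL
Volume remaining = 321 − 112.7642 = 208.2358 mL
Drug remaining = 208.2358 mL × 5.4081 mcg/mL = 1126.16 mcg = 1.12616 mg

1.13 mg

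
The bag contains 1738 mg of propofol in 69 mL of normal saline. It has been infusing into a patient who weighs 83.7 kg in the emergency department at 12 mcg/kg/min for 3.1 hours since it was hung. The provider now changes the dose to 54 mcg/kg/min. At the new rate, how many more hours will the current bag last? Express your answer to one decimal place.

5.7 hours

Initial rate:
Dose = 12 mcg/kg/min × 83.7 kg = 1004.4 mcg/min
1004.4 mcg/min × 60 min/hr = 60264 mcg/hr
Concentration = 1738 mg ÷ 69 mL = 25.18841 mg/mL = 25188.41 mcg/mL
Rate = 60264 mcg/hr ÷ 25188.41 mcg/mL = 2.392529 mL/hr
Volume infused so far = 2.392529 mL/hr × 3.1 hr = 7.416841 mL
Volume remaining = 69 − 7.416841 = 61.58316 mL
New rate:
Dose = 54 mcg/kg/min × 83.7 kg = 4519.8 mcg/min
4519.8 mcg/min × 60 min/hr = 271188 mcg/hr
Rate = 271188 mcg/hr ÷ 25188.41 mcg/mL = 10.76638 mL/hr
Time remaining = 61.58316 mL ÷ 10.76638 mL/hr = 5.719949 hr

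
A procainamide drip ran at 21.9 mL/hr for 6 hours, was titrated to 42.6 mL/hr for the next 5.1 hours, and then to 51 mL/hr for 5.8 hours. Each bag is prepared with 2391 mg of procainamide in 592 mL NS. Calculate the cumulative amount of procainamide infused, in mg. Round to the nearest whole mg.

Concentration = 2391 mg ÷ 592 mL = 4.038851 mg/mL
Stage 1: 21.9 mL/hr × 6 hr = 131.4 mL → 131.4 mL × 4.038851 mg/mL = 530.7051 mg
Stage 2: 42.6 mL/hr × 5.1 hr = 217.26 mL → 217.26 mL × 4.038851 mg/mL = 877.4808 mg
Stage 3: 51 mL/hr × 5.8 hr = 295.8 mL → 295.8 mL × 4.038851 mg/mL = 1194.692 mg
Total = 530.7051 + 877.4808 + 1194.692 = 2602.878 mg

2603 mg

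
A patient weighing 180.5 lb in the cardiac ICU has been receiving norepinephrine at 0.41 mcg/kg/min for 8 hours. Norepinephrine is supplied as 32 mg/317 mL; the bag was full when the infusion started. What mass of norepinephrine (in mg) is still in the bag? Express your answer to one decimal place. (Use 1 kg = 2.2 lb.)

Weight = 180.5 lb ÷ 2.2 lb/kg = 82.04545 kg
Dose = 0.41 mcg/kg/min × 82.04545 kg = 33.63864 mcg/min
33.63864 mcg/min × 60 min/hr = 2018.318 mcg/hr
Concentration = 32 mg ÷ 317 mL = 0.1009464 mg/mL = 100.9464 mcg/mL
Rate = 2018.318 mcg/hr ÷ 100.9464 mcg/mL = 19.99396 mL/hr
Volume infused = 19.99396 mL/hr × 8 hr = 159.9517 mL
Volume remaining = 317 − 159.9517 = 157.0483 mL
Drug remaining = 157.0483 mL × 100.9464 mcg/mL = 15853.45 mcg = 15.85345 mg

15.9 mg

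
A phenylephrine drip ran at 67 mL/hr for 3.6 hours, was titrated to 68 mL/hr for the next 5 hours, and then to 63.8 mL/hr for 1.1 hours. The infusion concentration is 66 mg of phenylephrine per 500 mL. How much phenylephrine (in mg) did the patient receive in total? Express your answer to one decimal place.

86.0 mg

Concentration = 66 mg ÷ 500 mL = 0.132 mg/mL
Stage 1: 67 mL/hr × 3.6 hr = 241.2 mL → 241.2 mL × 0.132 mg/mL = 31.8384 mg
Stage 2: 68 mL/hr × 5 hr = 340 mL → 340 mL × 0.132 mg/mL = 44.88 mg
Stage 3: 63.8 mL/hr × 1.1 hr = 70.18 mL → 70.18 mL × 0.132 mg/mL = 9.26376 mg
Total = 31.8384 + 44.88 + 9.26376 = 85.98216 mg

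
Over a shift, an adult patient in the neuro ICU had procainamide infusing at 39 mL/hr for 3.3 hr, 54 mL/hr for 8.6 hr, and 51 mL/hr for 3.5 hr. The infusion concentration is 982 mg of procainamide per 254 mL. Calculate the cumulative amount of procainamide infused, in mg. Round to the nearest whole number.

Concentration = 982 mg ÷ 254 mL = 3.866142 mg/mL
Stage 1: 39 mL/hr × 3.3 hr = 128.7 mL → 128.7 mL × 3.866142 mg/mL = 497.5724 mg
Stage 2: 54 mL/hr × 8.6 hr = 464.4 mL → 464.4 mL × 3.866142 mg/mL = 1795.436 mg
Stage 3: 51 mL/hr × 3.5 hr = 178.5 mL → 178.5 mL × 3.866142 mg/mL = 690.1063 mg
Total = 497.5724 + 1795.436 + 690.1063 = 2983.115 mg

2983 mg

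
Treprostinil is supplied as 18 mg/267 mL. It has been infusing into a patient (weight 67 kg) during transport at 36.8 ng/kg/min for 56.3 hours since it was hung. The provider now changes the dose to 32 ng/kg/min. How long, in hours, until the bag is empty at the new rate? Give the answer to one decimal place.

75.2 hours

Initial rate:
Dose = 36.8 ng/kg/min × 67 kg = 2465.6 ng/min
2465.6 ng/min × 60 min/hr = 147936 ng/hr
Concentration = 18 mg ÷ 267 mL = 0.06741573 mg/mL = 67415.73 ng/mL
Rate = 147936 ng/hr ÷ 67415.73 ng/mL = 2.194384 mL/hr
Volume infused so far = 2.194384 mL/hr × 56.3 hr = 123.5438 mL
Volume remaining = 267 − 123.5438 = 143.4562 mL
New rate:
Dose = 32 ng/kg/min × 67 kg = 2144 ng/min
2144 ng/min × 60 min/hr = 128640 ng/hr
Rate = 128640 ng/hr ÷ 67415.73 ng/mL = 1.90816 mL/hr
Time remaining = 143.4562 mL ÷ 1.90816 mL/hr = 75.18037 hr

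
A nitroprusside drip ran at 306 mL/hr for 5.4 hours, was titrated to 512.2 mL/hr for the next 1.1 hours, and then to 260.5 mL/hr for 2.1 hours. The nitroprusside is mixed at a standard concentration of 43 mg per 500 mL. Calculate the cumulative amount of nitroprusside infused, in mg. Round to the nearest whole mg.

Concentration = 43 mg ÷ 500 mL = 0.086 mg/mL
Stage 1: 306 mL/hr × 5.4 hr = 1652.4 mL → 1652.4 mL × 0.086 mg/mL = 142.1064 mg
Stage 2: 512.2 mL/hr × 1.1 hr = 563.42 mL → 563.42 mL × 0.086 mg/mL = 48.45412 mg
Stage 3: 260.5 mL/hr × 2.1 hr = 547.05 mL → 547.05 mL × 0.086 mg/mL = 47.0463 mg
Total = 142.1064 + 48.45412 + 47.0463 = 237.6068 mg

238 mg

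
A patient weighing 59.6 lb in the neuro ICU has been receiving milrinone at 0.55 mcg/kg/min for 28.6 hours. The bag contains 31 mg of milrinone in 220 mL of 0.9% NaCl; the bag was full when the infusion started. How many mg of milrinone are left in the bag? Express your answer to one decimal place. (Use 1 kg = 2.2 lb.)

Weight = 59.6 lb ÷ 2.2 lb/kg = 27.09091 kg
Dose = 0.55 mcg/kg/min × 27.09091 kg = 14.9 mcg/min
14.9 mcg/min × 60 min/hr = 894 mcg/hr
Concentration = 31 mg ÷ 220 mL = 0.1409091 mg/mL = 140.9091 mcg/mL
Rate = 894 mcg/hr ÷ 140.9091 mcg/mL = 6.344516 mL/hr
Volume infused = 6.344516 mL/hr × 28.6 hr = 181.4532 mL
Volume remaining = 220 − 181.4532 = 38.54684 mL
Drug remaining = 38.54684 mL × 140.9091 mcg/mL = 5431.6 mcg = 5.4316 mg

5.4 mg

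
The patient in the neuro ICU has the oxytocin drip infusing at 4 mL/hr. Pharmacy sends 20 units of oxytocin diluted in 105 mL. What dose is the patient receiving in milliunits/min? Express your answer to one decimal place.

12.7 milliunits/min

Concentration = 20 units ÷ 105 mL = 0.1904762 units/mL = 190.4762 milliunits/mL
Drug rate = 4 mL/hr × 190.4762 milliunits/mL = 761.9048 milliunits/hr
761.9048 milliunits/hr ÷ 60 min/hr = 12.69841 milliunits/min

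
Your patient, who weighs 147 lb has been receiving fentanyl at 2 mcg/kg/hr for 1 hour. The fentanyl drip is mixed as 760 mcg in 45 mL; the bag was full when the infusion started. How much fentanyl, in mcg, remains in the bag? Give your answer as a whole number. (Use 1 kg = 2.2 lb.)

626 mcg

Weight = 147 lb ÷ 2.2 lb/kg = 66.81818 kg
Dose = 2 mcg/kg/hr × 66.81818 kg = 133.6364 mcg/hr
Concentration = 760 mcg ÷ 45 mL = 16.88889 mcg/mL
Rate = 133.6364 mcg/hr ÷ 16.88889 mcg/mL = 7.912679 mL/hr
Volume infused = 7.912679 mL/hr × 1 hr = 7.912679 mL
Volume remaining = 45 − 7.912679 = 37.08732 mL
Drug remaining = 37.08732 mL × 16.88889 mcg/mL = 626.3636 mcg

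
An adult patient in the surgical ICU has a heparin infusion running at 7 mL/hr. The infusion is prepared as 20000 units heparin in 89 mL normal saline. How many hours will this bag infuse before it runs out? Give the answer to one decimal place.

12.7 hours

Duration = 89 mL ÷ 7 mL/hr = 12.71429 hr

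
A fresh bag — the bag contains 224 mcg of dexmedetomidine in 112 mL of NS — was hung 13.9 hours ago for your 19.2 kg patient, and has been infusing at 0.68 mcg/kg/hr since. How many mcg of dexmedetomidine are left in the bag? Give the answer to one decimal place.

42.5 mcg

Dose = 0.68 mcg/kg/hr × 19.2 kg = 13.056 mcg/hr
Concentration = 224 mcg ÷ 112 mL = 2 mcg/mL
Rate = 13.056 mcg/hr ÷ 2 mcg/mL = 6.528 mL/hr
Volume infused = 6.528 mL/hr × 13.9 hr = 90.7392 mL
Volume remaining = 112 − 90.7392 = 21.2608 mL
Drug remaining = 21.2608 mL × 2 mcg/mL = 42.5216 mcg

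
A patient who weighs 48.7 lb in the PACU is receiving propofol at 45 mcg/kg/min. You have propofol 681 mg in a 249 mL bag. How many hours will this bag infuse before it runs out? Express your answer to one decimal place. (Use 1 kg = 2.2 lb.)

11.4 hours

Weight = 48.7 lb ÷ 2.2 lb/kg = 22.13636 kg
Dose = 45 mcg/kg/min × 22.13636 kg = 996.1364 mcg/min
996.1364 mcg/min × 60 min/hr = 59768.18 mcg/hr
Concentration = 681 mg ÷ 249 mL = 2.73494 mg/mL = 2734.94 mcg/mL
Rate = 59768.18 mcg/hr ÷ 2734.94 mcg/mL = 21.85356 mL/hr
Duration = 249 mL ÷ 21.85356 mL/hr = 11.39402 hr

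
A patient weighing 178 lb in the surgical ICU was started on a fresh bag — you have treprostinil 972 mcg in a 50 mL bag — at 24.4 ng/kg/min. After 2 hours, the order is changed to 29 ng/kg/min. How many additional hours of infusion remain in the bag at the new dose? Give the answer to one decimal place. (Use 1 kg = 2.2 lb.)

Initial rate:
Weight = 178 lb ÷ 2.2 lb/kg = 80.90909 kg
Dose = 24.4 ng/kg/min × 80.90909 kg = 1974.182 ng/min
1974.182 ng/min × 60 min/hr = 118450.9 ng/hr
Concentration = 972 mcg ÷ 50 mL = 19.44 mcg/mL = 19440 ng/mL
Rate = 118450.9 ng/hr ÷ 19440 ng/mL = 6.093154 mL/hr
Volume infused so far = 6.093154 mL/hr × 2 hr = 12.18631 mL
Volume remaining = 50 − 12.18631 = 37.81369 mL
New rate:
Dose = 29 ng/kg/min × 80.90909 kg = 2346.364 ng/min
2346.364 ng/min × 60 min/hr = 140781.8 ng/hr
Rate = 140781.8 ng/hr ÷ 19440 ng/mL = 7.241863 mL/hr
Time remaining = 37.81369 mL ÷ 7.241863 mL/hr = 5.221542 hr

5.2 hours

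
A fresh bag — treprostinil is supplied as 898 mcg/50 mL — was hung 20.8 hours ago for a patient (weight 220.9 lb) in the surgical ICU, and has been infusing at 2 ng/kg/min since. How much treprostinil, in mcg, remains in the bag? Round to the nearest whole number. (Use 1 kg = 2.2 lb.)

Weight = 220.9 lb ÷ 2.2 lb/kg = 100.4091 kg
Dose = 2 ng/kg/min × 100.4091 kg = 200.8182 ng/min
200.8182 ng/min × 60 min/hr = 12049.09 ng/hr
Concentration = 898 mcg ÷ 50 mL = 17.96 mcg/mL = 17960 ng/mL
Rate = 12049.09 ng/hr ÷ 17960 ng/mL = 0.6708848 mL/hr
Volume infused = 0.6708848 mL/hr × 20.8 hr = 13.9544 mL
Volume remaining = 50 − 13.9544 = 36.0456 mL
Drug remaining = 36.0456 mL × 17960 ng/mL = 647378.9 ng = 647.3789 mcg

647 mcg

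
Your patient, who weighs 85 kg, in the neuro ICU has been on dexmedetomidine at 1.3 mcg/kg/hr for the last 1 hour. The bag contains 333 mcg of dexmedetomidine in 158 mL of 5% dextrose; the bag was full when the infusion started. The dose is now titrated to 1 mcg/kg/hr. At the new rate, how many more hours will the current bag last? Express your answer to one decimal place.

Initial rate:
Dose = 1.3 mcg/kg/hr × 85 kg = 110.5 mcg/hr
Concentration = 333 mcg ÷ 158 mL = 2.107595 mcg/mL
Rate = 110.5 mcg/hr ÷ 2.107595 mcg/mL = 52.42943 mL/hr
Volume infused so far = 52.42943 mL/hr × 1 hr = 52.42943 mL
Volume remaining = 158 − 52.42943 = 105.5706 mL
New rate:
Dose = 1 mcg/kg/hr × 85 kg = 85 mcg/hr
Rate = 85 mcg/hr ÷ 2.107595 mcg/mL = 40.33033 mL/hr
Time remaining = 105.5706 mL ÷ 40.33033 mL/hr = 2.617647 hr

2.6 hours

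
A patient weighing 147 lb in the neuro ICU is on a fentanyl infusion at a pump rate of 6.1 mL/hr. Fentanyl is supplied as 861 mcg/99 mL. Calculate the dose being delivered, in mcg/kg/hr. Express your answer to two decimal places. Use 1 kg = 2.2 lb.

0.79 mcg/kg/hr

Weight = 147 lb ÷ 2.2 lb/kg = 66.81818 kg
Concentration = 861 mcg ÷ 99 mL = 8.69697 mcg/mL
Drug rate = 6.1 mL/hr × 8.69697 mcg/mL = 53.05152 mcg/hr
53.05152 mcg/hr ÷ 66.81818 kg = 0.7939683 mcg/kg/hr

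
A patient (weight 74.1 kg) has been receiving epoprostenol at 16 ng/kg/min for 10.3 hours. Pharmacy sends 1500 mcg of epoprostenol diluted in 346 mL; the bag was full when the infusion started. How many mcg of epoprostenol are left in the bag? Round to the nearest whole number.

767 mcg

Dose = 16 ng/kg/min × 74.1 kg = 1185.6 ng/min
1185.6 ng/min × 60 min/hr = 71136 ng/hr
Concentration = 1500 mcg ÷ 346 mL = 4.33526 mcg/mL = 4335.26 ng/mL
Rate = 71136 ng/hr ÷ 4335.26 ng/mL = 16.4087 mL/hr
Volume infused = 16.4087 mL/hr × 10.3 hr = 169.0097 mL
Volume remaining = 346 − 169.0097 = 176.9903 mL
Drug remaining = 176.9903 mL × 4335.26 ng/mL = 767299.2 ng = 767.2992 mcg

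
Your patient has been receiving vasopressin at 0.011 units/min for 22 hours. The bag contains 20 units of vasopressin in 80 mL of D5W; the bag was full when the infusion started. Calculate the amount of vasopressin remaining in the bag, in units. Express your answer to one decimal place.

0.011 units/min × 60 min/hr = 0.66 units/hr
Concentration = 20 units ÷ 80 mL = 0.25 units/mL
Rate = 0.66 units/hr ÷ 0.25 units/mL = 2.64 mL/hr
Volume infused = 2.64 mL/hr × 22 hr = 58.08 mL
Volume remaining = 80 − 58.08 = 21.92 mL
Drug remaining = 21.92 mL × 0.25 units/mL = 5.48 units

5.5 units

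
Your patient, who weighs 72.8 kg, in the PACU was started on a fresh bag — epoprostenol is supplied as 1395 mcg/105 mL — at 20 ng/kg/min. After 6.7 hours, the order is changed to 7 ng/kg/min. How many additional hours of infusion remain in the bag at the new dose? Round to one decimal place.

26.5 hours

Initial rate:
Dose = 20 ng/kg/min × 72.8 kg = 1456 ng/min
1456 ng/min × 60 min/hr = 87360 ng/hr
Concentration = 1395 mcg ÷ 105 mL = 13.28571 mcg/mL = 13285.71 ng/mL
Rate = 87360 ng/hr ÷ 13285.71 ng/mL = 6.575484 mL/hr
Volume infused so far = 6.575484 mL/hr × 6.7 hr = 44.05574 mL
Volume remaining = 105 − 44.05574 = 60.94426 mL
New rate:
Dose = 7 ng/kg/min × 72.8 kg = 509.6 ng/min
509.6 ng/min × 60 min/hr = 30576 ng/hr
Rate = 30576 ng/hr ÷ 13285.71 ng/mL = 2.301419 mL/hr
Time remaining = 60.94426 mL ÷ 2.301419 mL/hr = 26.48116 hr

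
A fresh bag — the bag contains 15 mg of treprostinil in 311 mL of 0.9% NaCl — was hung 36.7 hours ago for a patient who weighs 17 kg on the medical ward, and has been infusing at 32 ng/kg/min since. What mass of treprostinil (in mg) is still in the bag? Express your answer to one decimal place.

Dose = 32 ng/kg/min × 17 kg = 544 ng/min
544 ng/min × 60 min/hr = 32640 ng/hr
Concentration = 15 mg ÷ 311 mL = 0.04823151 mg/mL = 48231.51 ng/mL
Rate = 32640 ng/hr ÷ 48231.51 ng/mL = 0.676736 mL/hr
Volume infused = 0.676736 mL/hr × 36.7 hr = 24.83621 mL
Volume remaining = 311 − 24.83621 = 286.1638 mL
Drug remaining = 286.1638 mL × 48231.51 ng/mL = 13802112 ng = 13.80211 mg

13.8 mg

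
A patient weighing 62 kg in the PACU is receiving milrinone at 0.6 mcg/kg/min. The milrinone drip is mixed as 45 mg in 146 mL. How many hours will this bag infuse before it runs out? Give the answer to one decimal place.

Dose = 0.6 mcg/kg/min × 62 kg = 37.2 mcg/min
37.2 mcg/min × 60 min/hr = 2232 mcg/hr
Concentration = 45 mg ÷ 146 mL = 0.3082192 mg/mL = 308.2192 mcg/mL
Rate = 2232 mcg/hr ÷ 308.2192 mcg/mL = 7.2416 mL/hr
Duration = 146 mL ÷ 7.2416 mL/hr = 20.16129 hr

20.2 hours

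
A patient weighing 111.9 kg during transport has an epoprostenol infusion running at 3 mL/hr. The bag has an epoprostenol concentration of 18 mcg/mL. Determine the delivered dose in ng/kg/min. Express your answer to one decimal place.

8.0 ng/kg/min

Concentration = 18 mcg/mL = 18000 ng/mL
Drug rate = 3 mL/hr × 18000 ng/mL = 54000 ng/hr
54000 ng/hr ÷ 60 min/hr = 900 ng/min
900 ng/min ÷ 111.9 kg = 8.042895 ng/kg/min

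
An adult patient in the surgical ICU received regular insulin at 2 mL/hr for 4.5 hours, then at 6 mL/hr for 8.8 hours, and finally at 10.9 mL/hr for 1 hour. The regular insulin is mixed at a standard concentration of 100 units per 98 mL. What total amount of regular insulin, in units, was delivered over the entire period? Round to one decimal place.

Concentration = 100 units ÷ 98 mL = 1.020408 units/mL
Stage 1: 2 mL/hr × 4.5 hr = 9 mL → 9 mL × 1.020408 units/mL = 9.183673 units
Stage 2: 6 mL/hr × 8.8 hr = 52.8 mL → 52.8 mL × 1.020408 units/mL = 53.87755 units
Stage 3: 10.9 mL/hr × 1 hr = 10.9 mL → 10.9 mL × 1.020408 units/mL = 11.12245 units
Total = 9.183673 + 53.87755 + 11.12245 = 74.18367 units

74.2 units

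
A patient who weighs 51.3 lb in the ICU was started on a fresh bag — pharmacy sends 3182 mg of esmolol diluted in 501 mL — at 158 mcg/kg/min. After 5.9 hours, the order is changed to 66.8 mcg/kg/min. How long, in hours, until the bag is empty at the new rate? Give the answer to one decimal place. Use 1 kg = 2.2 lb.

20.1 hours

Initial rate:
Weight = 51.3 lb ÷ 2.2 lb/kg = 23.31818 kg
Dose = 158 mcg/kg/min × 23.31818 kg = 3684.273 mcg/min
3684.273 mcg/min × 60 min/hr = 221056.4 mcg/hr
Concentration = 3182 mg ÷ 501 mL = 6.351297 mg/mL = 6351.297 mcg/mL
Rate = 221056.4 mcg/hr ÷ 6351.297 mcg/mL = 34.80491 mL/hr
Volume infused so far = 34.80491 mL/hr × 5.9 hr = 205.349 mL
Volume remaining = 501 − 205.349 = 295.651 mL
New rate:
Dose = 66.8 mcg/kg/min × 23.31818 kg = 1557.655 mcg/min
1557.655 mcg/min × 60 min/hr = 93459.27 mcg/hr
Rate = 93459.27 mcg/hr ÷ 6351.297 mcg/mL = 14.71499 mL/hr
Time remaining = 295.651 mL ÷ 14.71499 mL/hr = 20.09183 hr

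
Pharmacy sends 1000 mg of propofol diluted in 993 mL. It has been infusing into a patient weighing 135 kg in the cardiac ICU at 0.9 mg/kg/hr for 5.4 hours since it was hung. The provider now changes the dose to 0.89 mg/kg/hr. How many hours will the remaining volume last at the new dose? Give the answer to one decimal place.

Initial rate:
Dose = 0.9 mg/kg/hr × 135 kg = 121.5 mg/hr
Concentration = 1000 mg ÷ 993 mL = 1.007049 mg/mL
Rate = 121.5 mg/hr ÷ 1.007049 mg/mL = 120.6495 mL/hr
Volume infused so far = 120.6495 mL/hr × 5.4 hr = 651.5073 mL
Volume remaining = 993 − 651.5073 = 341.4927 mL
New rate:
Dose = 0.89 mg/kg/hr × 135 kg = 120.15 mg/hr
Rate = 120.15 mg/hr ÷ 1.007049 mg/mL = 119.309 mL/hr
Time remaining = 341.4927 mL ÷ 119.309 mL/hr = 2.862256 hr

2.9 hours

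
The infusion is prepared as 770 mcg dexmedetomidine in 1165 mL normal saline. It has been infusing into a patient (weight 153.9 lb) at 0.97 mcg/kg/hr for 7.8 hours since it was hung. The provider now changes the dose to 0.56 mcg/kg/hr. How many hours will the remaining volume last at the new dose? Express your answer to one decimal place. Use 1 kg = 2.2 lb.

6.1 hours

Initial rate:
Weight = 153.9 lb ÷ 2.2 lb/kg = 69.95455 kg
Dose = 0.97 mcg/kg/hr × 69.95455 kg = 67.85591 mcg/hr
Concentration = 770 mcg ÷ 1165 mL = 0.6609442 mcg/mL
Rate = 67.85591 mcg/hr ÷ 0.6609442 mcg/mL = 102.6651 mL/hr
Volume infused so far = 102.6651 mL/hr × 7.8 hr = 800.7879 mL
Volume remaining = 1165 − 800.7879 = 364.2121 mL
New rate:
Dose = 0.56 mcg/kg/hr × 69.95455 kg = 39.17455 mcg/hr
Rate = 39.17455 mcg/hr ÷ 0.6609442 mcg/mL = 59.27058 mL/hr
Time remaining = 364.2121 mL ÷ 59.27058 mL/hr = 6.144906 hr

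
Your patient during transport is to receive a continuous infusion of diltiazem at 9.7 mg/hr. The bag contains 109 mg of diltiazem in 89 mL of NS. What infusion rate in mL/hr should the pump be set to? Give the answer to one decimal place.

7.9 mL/hr

Concentration = 109 mg ÷ 89 mL = 1.224719 mg/mL
Rate = 9.7 mg/hr ÷ 1.224719 mg/mL = 7.920183 mL/hr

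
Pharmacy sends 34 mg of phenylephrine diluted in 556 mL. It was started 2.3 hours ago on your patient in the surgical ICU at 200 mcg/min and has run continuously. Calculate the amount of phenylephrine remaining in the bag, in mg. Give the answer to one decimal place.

200 mcg/min × 60 min/hr = 12000 mcg/hr
Concentration = 34 mg ÷ 556 mL = 0.06115108 mg/mL = 61.15108 mcg/mL
Rate = 12000 mcg/hr ÷ 61.15108 mcg/mL = 196.2353 mL/hr
Volume infused = 196.2353 mL/hr × 2.3 hr = 451.3412 mL
Volume remaining = 556 − 451.3412 = 104.6588 mL
Drug remaining = 104.6588 mL × 61.15108 mcg/mL = 6400 mcg = 6.4 mg

6.4 mg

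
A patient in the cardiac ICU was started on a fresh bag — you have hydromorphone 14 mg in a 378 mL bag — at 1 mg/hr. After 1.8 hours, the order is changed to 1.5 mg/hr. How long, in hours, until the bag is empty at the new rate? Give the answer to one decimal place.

Initial rate:
Concentration = 14 mg ÷ 378 mL = 0.03703704 mg/mL
Rate = 1 mg/hr ÷ 0.03703704 mg/mL = 27 mL/hr
Volume infused so far = 27 mL/hr × 1.8 hr = 48.6 mL
Volume remaining = 378 − 48.6 = 329.4 mL
New rate:
Rate = 1.5 mg/hr ÷ 0.03703704 mg/mL = 40.5 mL/hr
Time remaining = 329.4 mL ÷ 40.5 mL/hr = 8.133333 hr

8.1 hours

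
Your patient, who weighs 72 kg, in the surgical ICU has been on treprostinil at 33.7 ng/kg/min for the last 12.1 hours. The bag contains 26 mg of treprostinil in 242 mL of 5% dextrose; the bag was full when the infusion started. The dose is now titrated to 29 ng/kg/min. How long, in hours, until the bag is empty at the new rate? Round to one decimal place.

193.5 hours

Initial rate:
Dose = 33.7 ng/kg/min × 72 kg = 2426.4 ng/min
2426.4 ng/min × 60 min/hr = 145584 ng/hr
Concentration = 26 mg ÷ 242 mL = 0.107438 mg/mL = 107438 ng/mL
Rate = 145584 ng/hr ÷ 107438 ng/mL = 1.355051 mL/hr
Volume infused so far = 1.355051 mL/hr × 12.1 hr = 16.39612 mL
Volume remaining = 242 − 16.39612 = 225.6039 mL
New rate:
Dose = 29 ng/kg/min × 72 kg = 2088 ng/min
2088 ng/min × 60 min/hr = 125280 ng/hr
Rate = 125280 ng/hr ÷ 107438 ng/mL = 1.166068 mL/hr
Time remaining = 225.6039 mL ÷ 1.166068 mL/hr = 193.4741 hr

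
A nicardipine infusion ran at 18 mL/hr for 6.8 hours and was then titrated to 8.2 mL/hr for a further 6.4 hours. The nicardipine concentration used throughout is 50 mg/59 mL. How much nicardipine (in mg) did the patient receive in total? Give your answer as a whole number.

148 mg

Concentration = 50 mg ÷ 59 mL = 0.8474576 mg/mL
Stage 1: 18 mL/hr × 6.8 hr = 122.4 mL → 122.4 mL × 0.8474576 mg/mL = 103.7288 mg
Stage 2: 8.2 mL/hr × 6.4 hr = 52.48 mL → 52.48 mL × 0.8474576 mg/mL = 44.47458 mg
Total = 103.7288 + 44.47458 = 148.2034 mg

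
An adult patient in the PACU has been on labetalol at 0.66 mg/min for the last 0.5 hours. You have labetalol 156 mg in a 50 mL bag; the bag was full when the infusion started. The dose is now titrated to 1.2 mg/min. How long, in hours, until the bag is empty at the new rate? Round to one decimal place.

Initial rate:
0.66 mg/min × 60 min/hr = 39.6 mg/hr
Concentration = 156 mg ÷ 50 mL = 3.12 mg/mL
Rate = 39.6 mg/hr ÷ 3.12 mg/mL = 12.69231 mL/hr
Volume infused so far = 12.69231 mL/hr × 0.5 hr = 6.346154 mL
Volume remaining = 50 − 6.346154 = 43.65385 mL
New rate:
1.2 mg/min × 60 min/hr = 72 mg/hr
Rate = 72 mg/hr ÷ 3.12 mg/mL = 23.07692 mL/hr
Time remaining = 43.65385 mL ÷ 23.07692 mL/hr = 1.891667 hr

1.9 hours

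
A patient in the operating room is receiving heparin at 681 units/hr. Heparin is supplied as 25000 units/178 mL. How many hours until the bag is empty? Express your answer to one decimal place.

Concentration = 25000 units ÷ 178 mL = 140.4494 units/mL
Rate = 681 units/hr ÷ 140.4494 units/mL = 4.84872 mL/hr
Duration = 178 mL ÷ 4.84872 mL/hr = 36.71072 hr

36.7 hours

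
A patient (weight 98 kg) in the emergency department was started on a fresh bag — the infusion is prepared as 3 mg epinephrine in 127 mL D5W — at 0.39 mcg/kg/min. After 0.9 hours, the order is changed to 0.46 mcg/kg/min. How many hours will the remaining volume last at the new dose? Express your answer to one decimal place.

0.3 hours

Initial rate:
Dose = 0.39 mcg/kg/min × 98 kg = 38.22 mcg/min
38.22 mcg/min × 60 min/hr = 2293.2 mcg/hr
Concentration = 3 mg ÷ 127 mL = 0.02362205 mg/mL = 23.62205 mcg/mL
Rate = 2293.2 mcg/hr ÷ 23.62205 mcg/mL = 97.0788 mL/hr
Volume infused so far = 97.0788 mL/hr × 0.9 hr = 87.37092 mL
Volume remaining = 127 − 87.37092 = 39.62908 mL
New rate:
Dose = 0.46 mcg/kg/min × 98 kg = 45.08 mcg/min
45.08 mcg/min × 60 min/hr = 2704.8 mcg/hr
Rate = 2704.8 mcg/hr ÷ 23.62205 mcg/mL = 114.5032 mL/hr
Time remaining = 39.62908 mL ÷ 114.5032 mL/hr = 0.3460958 hr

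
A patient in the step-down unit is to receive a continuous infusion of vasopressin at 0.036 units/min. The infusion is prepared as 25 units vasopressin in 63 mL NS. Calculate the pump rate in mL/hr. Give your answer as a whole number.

5 mL/hr

0.036 units/min × 60 min/hr = 2.16 units/hr
Concentration = 25 units ÷ 63 mL = 0.3968254 units/mL
Rate = 2.16 units/hr ÷ 0.3968254 units/mL = 5.4432 mL/hr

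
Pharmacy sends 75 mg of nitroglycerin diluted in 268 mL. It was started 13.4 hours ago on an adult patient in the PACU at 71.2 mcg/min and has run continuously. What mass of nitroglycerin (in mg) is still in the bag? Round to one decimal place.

71.2 mcg/min × 60 min/hr = 4272 mcg/hr
Concentration = 75 mg ÷ 268 mL = 0.2798507 mg/mL = 279.8507 mcg/mL
Rate = 4272 mcg/hr ÷ 279.8507 mcg/mL = 15.26528 mL/hr
Volume infused = 15.26528 mL/hr × 13.4 hr = 204.5548 mL
Volume remaining = 268 − 204.5548 = 63.44525 mL
Drug remaining = 63.44525 mL × 279.8507 mcg/mL = 17755.2 mcg = 17.7552 mg

17.8 mg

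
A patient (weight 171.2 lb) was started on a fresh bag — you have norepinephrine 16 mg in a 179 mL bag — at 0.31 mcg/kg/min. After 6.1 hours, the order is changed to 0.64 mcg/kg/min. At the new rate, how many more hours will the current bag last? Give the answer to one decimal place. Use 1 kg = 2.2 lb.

2.4 hours

Initial rate:
Weight = 171.2 lb ÷ 2.2 lb/kg = 77.81818 kg
Dose = 0.31 mcg/kg/min × 77.81818 kg = 24.12364 mcg/min
24.12364 mcg/min × 60 min/hr = 1447.418 mcg/hr
Concentration = 16 mg ÷ 179 mL = 0.08938547 mg/mL = 89.38547 mcg/mL
Rate = 1447.418 mcg/hr ÷ 89.38547 mcg/mL = 16.19299 mL/hr
Volume infused so far = 16.19299 mL/hr × 6.1 hr = 98.77724 mL
Volume remaining = 179 − 98.77724 = 80.22276 mL
New rate:
Dose = 0.64 mcg/kg/min × 77.81818 kg = 49.80364 mcg/min
49.80364 mcg/min × 60 min/hr = 2988.218 mcg/hr
Rate = 2988.218 mcg/hr ÷ 89.38547 mcg/mL = 33.43069 mL/hr
Time remaining = 80.22276 mL ÷ 33.43069 mL/hr = 2.399674 hr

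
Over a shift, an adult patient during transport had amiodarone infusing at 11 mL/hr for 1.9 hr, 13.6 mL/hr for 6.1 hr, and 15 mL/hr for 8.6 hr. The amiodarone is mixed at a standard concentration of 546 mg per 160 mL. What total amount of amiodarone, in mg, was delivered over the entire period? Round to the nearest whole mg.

Concentration = 546 mg ÷ 160 mL = 3.4125 mg/mL
Stage 1: 11 mL/hr × 1.9 hr = 20.9 mL → 20.9 mL × 3.4125 mg/mL = 71.32125 mg
Stage 2: 13.6 mL/hr × 6.1 hr = 82.96 mL → 82.96 mL × 3.4125 mg/mL = 283.101 mg
Stage 3: 15 mL/hr × 8.6 hr = 129 mL → 129 mL × 3.4125 mg/mL = 440.2125 mg
Total = 71.32125 + 283.101 + 440.2125 = 794.6347 mg

795 mg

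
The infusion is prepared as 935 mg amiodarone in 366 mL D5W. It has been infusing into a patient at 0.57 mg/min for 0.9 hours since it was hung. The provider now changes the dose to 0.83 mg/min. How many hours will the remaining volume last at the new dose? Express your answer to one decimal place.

18.2 hours

Initial rate:
0.57 mg/min × 60 min/hr = 34.2 mg/hr
Concentration = 935 mg ÷ 366 mL = 2.554645 mg/mL
Rate = 34.2 mg/hr ÷ 2.554645 mg/mL = 13.38738 mL/hr
Volume infused so far = 13.38738 mL/hr × 0.9 hr = 12.04864 mL
Volume remaining = 366 − 12.04864 = 353.9514 mL
New rate:
0.83 mg/min × 60 min/hr = 49.8 mg/hr
Rate = 49.8 mg/hr ÷ 2.554645 mg/mL = 19.4939 mL/hr
Time remaining = 353.9514 mL ÷ 19.4939 mL/hr = 18.15703 hr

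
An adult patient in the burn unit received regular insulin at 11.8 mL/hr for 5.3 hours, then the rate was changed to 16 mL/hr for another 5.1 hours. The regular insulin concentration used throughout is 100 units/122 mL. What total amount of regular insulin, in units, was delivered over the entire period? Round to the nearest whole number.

Concentration = 100 units ÷ 122 mL = 0.8196721 units/mL
Stage 1: 11.8 mL/hr × 5.3 hr = 62.54 mL → 62.54 mL × 0.8196721 units/mL = 51.2623 units
Stage 2: 16 mL/hr × 5.1 hr = 81.6 mL → 81.6 mL × 0.8196721 units/mL = 66.88525 units
Total = 51.2623 + 66.88525 = 118.1475 units

118 units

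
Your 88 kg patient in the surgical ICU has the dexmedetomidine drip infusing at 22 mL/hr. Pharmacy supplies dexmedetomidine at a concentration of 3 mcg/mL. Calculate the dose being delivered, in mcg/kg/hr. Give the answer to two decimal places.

Drug rate = 22 mL/hr × 3 mcg/mL = 66 mcg/hr
66 mcg/hr ÷ 88 kg = 0.75 mcg/kg/hr

0.75 mcg/kg/hr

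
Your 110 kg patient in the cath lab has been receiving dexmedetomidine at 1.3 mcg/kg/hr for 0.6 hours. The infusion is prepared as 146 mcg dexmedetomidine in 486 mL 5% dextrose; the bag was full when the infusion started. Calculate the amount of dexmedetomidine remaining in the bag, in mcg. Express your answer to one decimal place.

60.2 mcg

Dose = 1.3 mcg/kg/hr × 110 kg = 143 mcg/hr
Concentration = 146 mcg ÷ 486 mL = 0.3004115 mcg/mL
Rate = 143 mcg/hr ÷ 0.3004115 mcg/mL = 476.0137 mL/hr
Volume infused = 476.0137 mL/hr × 0.6 hr = 285.6082 mL
Volume remaining = 486 − 285.6082 = 200.3918 mL
Drug remaining = 200.3918 mL × 0.3004115 mcg/mL = 60.2 mcg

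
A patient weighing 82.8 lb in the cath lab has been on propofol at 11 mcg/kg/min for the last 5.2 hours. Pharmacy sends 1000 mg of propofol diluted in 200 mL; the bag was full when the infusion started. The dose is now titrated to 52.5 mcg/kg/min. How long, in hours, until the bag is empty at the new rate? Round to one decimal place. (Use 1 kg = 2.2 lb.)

7.3 hours

Initial rate:
Weight = 82.8 lb ÷ 2.2 lb/kg = 37.63636 kg
Dose = 11 mcg/kg/min × 37.63636 kg = 414 mcg/min
414 mcg/min × 60 min/hr = 24840 mcg/hr
Concentration = 1000 mg ÷ 200 mL = 5 mg/mL = 5000 mcg/mL
Rate = 24840 mcg/hr ÷ 5000 mcg/mL = 4.968 mL/hr
Volume infused so far = 4.968 mL/hr × 5.2 hr = 25.8336 mL
Volume remaining = 200 − 25.8336 = 174.1664 mL
New rate:
Dose = 52.5 mcg/kg/min × 37.63636 kg = 1975.909 mcg/min
1975.909 mcg/min × 60 min/hr = 118554.5 mcg/hr
Rate = 118554.5 mcg/hr ÷ 5000 mcg/mL = 23.71091 mL/hr
Time remaining = 174.1664 mL ÷ 23.71091 mL/hr = 7.345412 hr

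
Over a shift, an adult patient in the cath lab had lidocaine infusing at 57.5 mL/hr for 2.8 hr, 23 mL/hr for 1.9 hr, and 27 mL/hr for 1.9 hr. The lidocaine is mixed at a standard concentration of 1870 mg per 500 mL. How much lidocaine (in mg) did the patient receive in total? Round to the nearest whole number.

957 mg

Concentration = 1870 mg ÷ 500 mL = 3.74 mg/mL
Stage 1: 57.5 mL/hr × 2.8 hr = 161 mL → 161 mL × 3.74 mg/mL = 602.14 mg
Stage 2: 23 mL/hr × 1.9 hr = 43.7 mL → 43.7 mL × 3.74 mg/mL = 163.438 mg
Stage 3: 27 mL/hr × 1.9 hr = 51.3 mL → 51.3 mL × 3.74 mg/mL = 191.862 mg
Total = 602.14 + 163.438 + 191.862 = 957.44 mg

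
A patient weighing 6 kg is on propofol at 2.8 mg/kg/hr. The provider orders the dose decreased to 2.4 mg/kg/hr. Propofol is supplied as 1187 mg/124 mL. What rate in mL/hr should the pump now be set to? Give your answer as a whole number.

2 mL/hr

Dose = 2.4 mg/kg/hr × 6 kg = 14.4 mg/hr
Concentration = 1187 mg ÷ 124 mL = 9.572581 mg/mL
Rate = 14.4 mg/hr ÷ 9.572581 mg/mL = 1.504297 mL/hr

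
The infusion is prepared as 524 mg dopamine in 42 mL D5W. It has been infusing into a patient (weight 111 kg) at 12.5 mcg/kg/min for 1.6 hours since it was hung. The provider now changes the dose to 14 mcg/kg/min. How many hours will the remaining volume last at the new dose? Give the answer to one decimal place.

4.2 hours

Initial rate:
Dose = 12.5 mcg/kg/min × 111 kg = 1387.5 mcg/min
1387.5 mcg/min × 60 min/hr = 83250 mcg/hr
Concentration = 524 mg ÷ 42 mL = 12.47619 mg/mL = 12476.19 mcg/mL
Rate = 83250 mcg/hr ÷ 12476.19 mcg/mL = 6.67271 mL/hr
Volume infused so far = 6.67271 mL/hr × 1.6 hr = 10.67634 mL
Volume remaining = 42 − 10.67634 = 31.32366 mL
New rate:
Dose = 14 mcg/kg/min × 111 kg = 1554 mcg/min
1554 mcg/min × 60 min/hr = 93240 mcg/hr
Rate = 93240 mcg/hr ÷ 12476.19 mcg/mL = 7.473435 mL/hr
Time remaining = 31.32366 mL ÷ 7.473435 mL/hr = 4.191334 hr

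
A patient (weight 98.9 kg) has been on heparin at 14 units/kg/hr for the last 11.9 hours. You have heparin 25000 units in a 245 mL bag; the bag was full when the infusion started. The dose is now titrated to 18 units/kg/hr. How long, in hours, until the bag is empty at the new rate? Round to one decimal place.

4.8 hours

Initial rate:
Dose = 14 units/kg/hr × 98.9 kg = 1384.6 units/hr
Concentration = 25000 units ÷ 245 mL = 102.0408 units/mL
Rate = 1384.6 units/hr ÷ 102.0408 units/mL = 13.56908 mL/hr
Volume infused so far = 13.56908 mL/hr × 11.9 hr = 161.4721 mL
Volume remaining = 245 − 161.4721 = 83.52795 mL
New rate:
Dose = 18 units/kg/hr × 98.9 kg = 1780.2 units/hr
Rate = 1780.2 units/hr ÷ 102.0408 units/mL = 17.44596 mL/hr
Time remaining = 83.52795 mL ÷ 17.44596 mL/hr = 4.78781 hr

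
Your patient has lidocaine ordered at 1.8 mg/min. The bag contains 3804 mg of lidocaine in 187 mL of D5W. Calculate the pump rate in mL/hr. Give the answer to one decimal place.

1.8 mg/min × 60 min/hr = 108 mg/hr
Concentration = 3804 mg ÷ 187 mL = 20.34225 mg/mL
Rate = 108 mg/hr ÷ 20.34225 mg/mL = 5.309148 mL/hr

5.3 mL/hr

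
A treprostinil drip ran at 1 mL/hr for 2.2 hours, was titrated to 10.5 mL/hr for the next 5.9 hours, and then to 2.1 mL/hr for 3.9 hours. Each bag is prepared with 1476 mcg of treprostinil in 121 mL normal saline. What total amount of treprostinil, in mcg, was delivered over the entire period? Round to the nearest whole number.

Concentration = 1476 mcg ÷ 121 mL = 12.19835 mcg/mL
Stage 1: 1 mL/hr × 2.2 hr = 2.2 mL → 2.2 mL × 12.19835 mcg/mL = 26.83636 mcg
Stage 2: 10.5 mL/hr × 5.9 hr = 61.95 mL → 61.95 mL × 12.19835 mcg/mL = 755.6876 mcg
Stage 3: 2.1 mL/hr × 3.9 hr = 8.19 mL → 8.19 mL × 12.19835 mcg/mL = 99.90446 mcg
Total = 26.83636 + 755.6876 + 99.90446 = 882.4284 mcg

882 mcg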